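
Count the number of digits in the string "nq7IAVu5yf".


Input string: 'nq7IAVu5yf'
Operation: count digit characters (0-9)
Scan: 'n', 'q', '7'(digit), 'I', 'A', 'V', 'u', '5'(digit), 'y', 'f'
Digits found: 2
Result: 2


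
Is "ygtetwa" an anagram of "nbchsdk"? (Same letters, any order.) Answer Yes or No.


String 1: 'nbchsdk' -> sorted: 'bcdhkns'
String 2: 'ygtetwa' -> sorted: 'aegttwy'
Compare sorted forms: 'bcdhkns' != 'aegttwy'
Anagram: No


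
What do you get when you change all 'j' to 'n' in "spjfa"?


Input string: 'spjfa'
Operation: replace 'j' with 'n'
Positions of 'j': 2
After replacement: spnfa


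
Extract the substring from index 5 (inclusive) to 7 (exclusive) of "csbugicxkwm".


Input string: 'csbugicxkwm'
Operation: slice [5:7]
Extract characters: s[5]='i', s[6]='c'
Result: ic


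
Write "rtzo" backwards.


Input string: 'rtzo'
Operation: reverse character order
Original order: 'r' -> 't' -> 'z' -> 'o'
Reversed order: 'o' -> 'z' -> 't' -> 'r'
Result: oztr


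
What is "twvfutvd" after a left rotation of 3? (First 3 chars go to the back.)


Input: 'twvfutvd', shift = 3
Operation: split at index 3 and swap parts
Front part s[0:3] = 'twv'
Back part s[3:] = 'futvd'
Rotated = back + front = 'futvd' + 'twv'
Result: futvdtwv


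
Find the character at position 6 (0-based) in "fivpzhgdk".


Input string: 'fivpzhgdk'
Operation: get character at index 6
Index mapping: s[0]='f', s[1]='i', s[2]='v', s[3]='p', s[4]='z', s[5]='h', s[6]='g'
Result: 'g'


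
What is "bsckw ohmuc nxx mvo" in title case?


Input string: 'bsckw ohmuc nxx mvo'
Operation: capitalize first letter of each word
Word transformations: 'bsckw'->'Bsckw', 'ohmuc'->'Ohmuc', 'nxx'->'Nxx', 'mvo'->'Mvo'
Result: Bsckw Ohmuc Nxx Mvo


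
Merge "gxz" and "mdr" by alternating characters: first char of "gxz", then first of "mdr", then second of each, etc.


String 1: 'gxz'
String 2: 'mdr'
Operation: alternate characters
Pairs: 'g'+'m', 'x'+'d', 'z'+'r'
Result: gmxdzr


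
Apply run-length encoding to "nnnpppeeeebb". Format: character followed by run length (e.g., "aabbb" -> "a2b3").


Input: 'nnnpppeeeebb'
Operation: identify consecutive runs
Runs: 'nnn' -> n3, 'ppp' -> p3, 'eeee' -> e4, 'bb' -> b2
Encoded: n3p3e4b2


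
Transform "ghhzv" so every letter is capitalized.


Input string: 'ghhzv'
Operation: convert each letter to uppercase
Mapping: 'g'->'G', 'h'->'H', 'h'->'H', 'z'->'Z', 'v'->'V'
Result: GHHZV


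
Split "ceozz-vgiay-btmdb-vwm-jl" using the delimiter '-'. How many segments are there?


Input string: 'ceozz-vgiay-btmdb-vwm-jl'
Delimiter: '-'
Split result: 'ceozz', 'vgiay', 'btmdb', 'vwm', 'jl'
Number of parts: 5


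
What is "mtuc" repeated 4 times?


Input string: 'mtuc'
Operation: repeat 4 times
Concatenation: 'mtuc' + 'mtuc' + 'mtuc' + 'mtuc'
Result: mtucmtucmtucmtuc


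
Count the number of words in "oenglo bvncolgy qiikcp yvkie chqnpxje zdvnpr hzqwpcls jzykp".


Input string: 'oenglo bvncolgy qiikcp yvkie chqnpxje zdvnpr hzqwpcls jzykp'
Operation: split by spaces
Words found: 'oenglo', 'bvncolgy', 'qiikcp', 'yvkie', 'chqnpxje', 'zdvnpr', 'hzqwpcls', 'jzykp'
Word count: 8


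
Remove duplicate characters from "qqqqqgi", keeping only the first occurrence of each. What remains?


Input: 'qqqqqgi'
Operation: keep first occurrence of each character
Scan: s[0]='q' new -> keep; s[1]='q' seen -> skip; s[2]='q' seen -> skip; s[3]='q' seen -> skip; s[4]='q' seen -> skip; s[5]='g' new -> keep; s[6]='i' new -> keep
Result: qgi


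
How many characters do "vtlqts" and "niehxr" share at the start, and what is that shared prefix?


String 1: 'vtlqts'
String 2: 'niehxr'
Compare position by position:
pos 0: 'v' vs 'n' differ -> stop
Longest common prefix: "" (length 0)


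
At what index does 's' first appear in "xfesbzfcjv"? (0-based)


Input string: 'xfesbzfcjv'
Target: 's'
Scanning left to right: s[0]='x', s[1]='f', s[2]='e', s[3]='s'
First match at index: 3


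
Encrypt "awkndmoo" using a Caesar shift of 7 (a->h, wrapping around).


Input: 'awkndmoo', shift = 7
Operation: for each letter, (position + 7) mod 26
Mapping: 'a'(0+7=7)->'h', 'w'(22+7=29, 29 mod 26=3)->'d', 'k'(10+7=17)->'r', 'n'(13+7=20)->'u', 'd'(3+7=10)->'k', 'm'(12+7=19)->'t', 'o'(14+7=21)->'v', 'o'(14+7=21)->'v'
Result: hdruktvv


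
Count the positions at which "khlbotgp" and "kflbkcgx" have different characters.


String 1: 'khlbotgp'
String 2: 'kflbkcgx'
Compare each position: pos 0: 'k'=='k', pos 1: 'h'!='f', pos 2: 'l'=='l', pos 3: 'b'=='b', pos 4: 'o'!='k', pos 5: 't'!='c', pos 6: 'g'=='g', pos 7: 'p'!='x'
Differing positions: 4
Hamming distance: 4


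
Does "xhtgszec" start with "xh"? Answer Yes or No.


Input string: 'xhtgszec'
Prefix to check: 'xh'
First 2 characters of input: 'xh'
Match: True
Result: Yes


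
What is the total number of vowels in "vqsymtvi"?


Input string: 'vqsymtvi'
Operation: count vowels (a, e, i, o, u)
Scan: s[0]='v', s[1]='q', s[2]='s', s[3]='y', s[4]='m', s[5]='t', s[6]='v', s[7]='i' (vowel)
Vowels found: 1
Result: 1


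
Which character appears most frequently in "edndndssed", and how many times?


Input: 'edndndssed'
Operation: tally each character
Counts: 'd':4, 'e':2, 'n':2, 's':2
Maximum: 'd' appears 4 times


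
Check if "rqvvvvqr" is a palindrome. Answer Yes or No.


Input string: 'rqvvvvqr'
Reversed: 'rqvvvvqr'
Compare pairs: s[0]='r' vs s[7]='r' (match), s[1]='q' vs s[6]='q' (match), s[2]='v' vs s[5]='v' (match), s[3]='v' vs s[4]='v' (match)
Palindrome: Yes


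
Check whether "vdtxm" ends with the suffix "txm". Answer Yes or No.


Input string: 'vdtxm'
Suffix to check: 'txm'
Last 3 characters of input: 'txm'
Match: True
Result: Yes


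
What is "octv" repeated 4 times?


Input string: 'octv'
Operation: repeat 4 times
Concatenation: 'octv' + 'octv' + 'octv' + 'octv'
Result: octvoctvoctvoctv


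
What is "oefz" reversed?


Input string: 'oefz'
Operation: reverse character order
Original order: 'o' -> 'e' -> 'f' -> 'z'
Reversed order: 'z' -> 'f' -> 'e' -> 'o'
Result: zfeo


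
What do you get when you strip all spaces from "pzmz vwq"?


Input string: 'pzmz vwq'
Operation: remove all spaces
Words: 'pzmz', 'vwq'
Join without spaces: pzmzvwq


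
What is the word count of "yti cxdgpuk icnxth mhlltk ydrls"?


Input string: 'yti cxdgpuk icnxth mhlltk ydrls'
Operation: split by spaces
Words found: 'yti', 'cxdgpuk', 'icnxth', 'mhlltk', 'ydrls'
Word count: 5


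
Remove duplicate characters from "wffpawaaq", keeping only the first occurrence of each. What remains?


Input: 'wffpawaaq'
Operation: keep first occurrence of each character
Scan: s[0]='w' new -> keep; s[1]='f' new -> keep; s[2]='f' seen -> skip; s[3]='p' new -> keep; s[4]='a' new -> keep; s[5]='w' seen -> skip; s[6]='a' seen -> skip; s[7]='a' seen -> skip; s[8]='q' new -> keep
Result: wfpaq


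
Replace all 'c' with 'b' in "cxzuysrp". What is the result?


Input string: 'cxzuysrp'
Operation: replace 'c' with 'b'
Positions of 'c': 0
After replacement: bxzuysrp


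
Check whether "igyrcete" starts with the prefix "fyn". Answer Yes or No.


Input string: 'igyrcete'
Prefix to check: 'fyn'
First 3 characters of input: 'igy'
Match: False
Result: No


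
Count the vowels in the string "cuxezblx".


Input string: 'cuxezblx'
Operation: count vowels (a, e, i, o, u)
Scan: s[0]='c', s[1]='u' (vowel), s[2]='x', s[3]='e' (vowel), s[4]='z', s[5]='b', s[6]='l', s[7]='x'
Vowels found: 2
Result: 2


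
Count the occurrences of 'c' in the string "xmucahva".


Input string: 'xmucahva'
Target character: 'c'
Scan each position: s[3]='c'
Matches found at indices: 3
Total: 1


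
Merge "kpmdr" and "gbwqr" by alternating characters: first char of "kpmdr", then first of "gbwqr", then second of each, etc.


String 1: 'kpmdr'
String 2: 'gbwqr'
Operation: alternate characters
Pairs: 'k'+'g', 'p'+'b', 'm'+'w', 'd'+'q', 'r'+'r'
Result: kgpbmwdqrr


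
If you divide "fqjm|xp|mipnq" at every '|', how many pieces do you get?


Input string: 'fqjm|xp|mipnq'
Delimiter: '|'
Split result: 'fqjm', 'xp', 'mipnq'
Number of parts: 3


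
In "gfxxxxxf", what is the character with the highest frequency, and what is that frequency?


Input: 'gfxxxxxf'
Operation: tally each character
Counts: 'f':2, 'g':1, 'x':5
Maximum: 'x' appears 5 times


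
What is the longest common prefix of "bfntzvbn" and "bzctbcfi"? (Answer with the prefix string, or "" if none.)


String 1: 'bfntzvbn'
String 2: 'bzctbcfi'
Compare position by position:
pos 0: 'b' vs 'b' match
pos 1: 'f' vs 'z' differ -> stop
Longest common prefix: "b" (length 1)


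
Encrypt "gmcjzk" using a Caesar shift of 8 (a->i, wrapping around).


Input: 'gmcjzk', shift = 8
Operation: for each letter, (position + 8) mod 26
Mapping: 'g'(6+8=14)->'o', 'm'(12+8=20)->'u', 'c'(2+8=10)->'k', 'j'(9+8=17)->'r', 'z'(25+8=33, 33 mod 26=7)->'h', 'k'(10+8=18)->'s'
Result: oukrhs


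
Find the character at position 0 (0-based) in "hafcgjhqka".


Input string: 'hafcgjhqka'
Operation: get character at index 0
Index mapping: s[0]='h'
Result: 'h'


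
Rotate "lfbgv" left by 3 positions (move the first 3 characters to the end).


Input: 'lfbgv', shift = 3
Operation: split at index 3 and swap parts
Front part s[0:3] = 'lfb'
Back part s[3:] = 'gv'
Rotated = back + front = 'gv' + 'lfb'
Result: gvlfb


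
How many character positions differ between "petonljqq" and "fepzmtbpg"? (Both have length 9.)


String 1: 'petonljqq'
String 2: 'fepzmtbpg'
Compare each position: pos 0: 'p'!='f', pos 1: 'e'=='e', pos 2: 't'!='p', pos 3: 'o'!='z', pos 4: 'n'!='m', pos 5: 'l'!='t', pos 6: 'j'!='b', pos 7: 'q'!='p', pos 8: 'q'!='g'
Differing positions: 8
Hamming distance: 8


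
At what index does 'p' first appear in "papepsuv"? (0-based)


Input string: 'papepsuv'
Target: 'p'
Scanning left to right: s[0]='p'
First match at index: 0


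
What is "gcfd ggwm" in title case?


Input string: 'gcfd ggwm'
Operation: capitalize first letter of each word
Word transformations: 'gcfd'->'Gcfd', 'ggwm'->'Ggwm'
Result: Gcfd Ggwm


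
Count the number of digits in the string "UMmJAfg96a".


Input string: 'UMmJAfg96a'
Operation: count digit characters (0-9)
Scan: 'U', 'M', 'm', 'J', 'A', 'f', 'g', '9'(digit), '6'(digit), 'a'
Digits found: 2
Result: 2


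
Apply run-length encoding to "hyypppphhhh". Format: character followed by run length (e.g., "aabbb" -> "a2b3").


Input: 'hyypppphhhh'
Operation: identify consecutive runs
Runs: 'h' -> h1, 'yy' -> y2, 'pppp' -> p4, 'hhhh' -> h4
Encoded: h1y2p4h4


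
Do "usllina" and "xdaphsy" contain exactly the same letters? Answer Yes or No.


String 1: 'usllina' -> sorted: 'aillnsu'
String 2: 'xdaphsy' -> sorted: 'adhpsxy'
Compare sorted forms: 'aillnsu' != 'adhpsxy'
Anagram: No


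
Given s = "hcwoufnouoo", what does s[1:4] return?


Input string: 'hcwoufnouoo'
Operation: slice [1:4]
Extract characters: s[1]='c', s[2]='w', s[3]='o'
Result: cwo


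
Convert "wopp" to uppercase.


Input string: 'wopp'
Operation: convert each letter to uppercase
Mapping: 'w'->'W', 'o'->'O', 'p'->'P', 'p'->'P'
Result: WOPP


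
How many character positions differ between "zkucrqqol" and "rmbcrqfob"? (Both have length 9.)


String 1: 'zkucrqqol'
String 2: 'rmbcrqfob'
Compare each position: pos 0: 'z'!='r', pos 1: 'k'!='m', pos 2: 'u'!='b', pos 3: 'c'=='c', pos 4: 'r'=='r', pos 5: 'q'=='q', pos 6: 'q'!='f', pos 7: 'o'=='o', pos 8: 'l'!='b'
Differing positions: 5
Hamming distance: 5


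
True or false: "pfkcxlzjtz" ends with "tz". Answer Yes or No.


Input string: 'pfkcxlzjtz'
Suffix to check: 'tz'
Last 2 characters of input: 'tz'
Match: True
Result: Yes


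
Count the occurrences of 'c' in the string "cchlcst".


Input string: 'cchlcst'
Target character: 'c'
Scan each position: s[0]='c', s[1]='c', s[4]='c'
Matches found at indices: 0, 1, 4
Total: 3


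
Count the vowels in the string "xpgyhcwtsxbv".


Input string: 'xpgyhcwtsxbv'
Operation: count vowels (a, e, i, o, u)
Scan: s[0]='x', s[1]='p', s[2]='g', s[3]='y', s[4]='h', s[5]='c', s[6]='w', s[7]='t', s[8]='s', s[9]='x', s[10]='b', s[11]='v'
Vowels found: 0
Result: 0


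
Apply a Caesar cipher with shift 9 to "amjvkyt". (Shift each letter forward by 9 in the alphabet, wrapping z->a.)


Input: 'amjvkyt', shift = 9
Operation: for each letter, (position + 9) mod 26
Mapping: 'a'(0+9=9)->'j', 'm'(12+9=21)->'v', 'j'(9+9=18)->'s', 'v'(21+9=30, 30 mod 26=4)->'e', 'k'(10+9=19)->'t', 'y'(24+9=33, 33 mod 26=7)->'h', 't'(19+9=28, 28 mod 26=2)->'c'
Result: jvsethc


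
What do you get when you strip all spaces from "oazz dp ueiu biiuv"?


Input string: 'oazz dp ueiu biiuv'
Operation: remove all spaces
Words: 'oazz', 'dp', 'ueiu', 'biiuv'
Join without spaces: oazzdpueiubiiuv


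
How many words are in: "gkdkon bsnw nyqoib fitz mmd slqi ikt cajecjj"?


Input string: 'gkdkon bsnw nyqoib fitz mmd slqi ikt cajecjj'
Operation: split by spaces
Words found: 'gkdkon', 'bsnw', 'nyqoib', 'fitz', 'mmd', 'slqi', 'ikt', 'cajecjj'
Word count: 8


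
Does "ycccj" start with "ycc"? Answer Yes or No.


Input string: 'ycccj'
Prefix to check: 'ycc'
First 3 characters of input: 'ycc'
Match: True
Result: Yes


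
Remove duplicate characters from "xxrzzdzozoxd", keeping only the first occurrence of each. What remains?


Input: 'xxrzzdzozoxd'
Operation: keep first occurrence of each character
Scan: s[0]='x' new -> keep; s[1]='x' seen -> skip; s[2]='r' new -> keep; s[3]='z' new -> keep; s[4]='z' seen -> skip; s[5]='d' new -> keep; s[6]='z' seen -> skip; s[7]='o' new -> keep; s[8]='z' seen -> skip; s[9]='o' seen -> skip; s[10]='x' seen -> skip; s[11]='d' seen -> skip
Result: xrzdo


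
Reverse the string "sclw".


Input string: 'sclw'
Operation: reverse character order
Original order: 's' -> 'c' -> 'l' -> 'w'
Reversed order: 'w' -> 'l' -> 'c' -> 's'
Result: wlcs


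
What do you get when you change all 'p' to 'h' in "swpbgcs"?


Input string: 'swpbgcs'
Operation: replace 'p' with 'h'
Positions of 'p': 2
After replacement: swhbgcs


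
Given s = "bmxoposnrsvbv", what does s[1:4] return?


Input string: 'bmxoposnrsvbv'
Operation: slice [1:4]
Extract characters: s[1]='m', s[2]='x', s[3]='o'
Result: mxo


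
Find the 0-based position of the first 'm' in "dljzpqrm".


Input string: 'dljzpqrm'
Target: 'm'
Scanning left to right: s[0]='d', s[1]='l', s[2]='j', s[3]='z', s[4]='p', s[5]='q', s[6]='r', s[7]='m'
First match at index: 7


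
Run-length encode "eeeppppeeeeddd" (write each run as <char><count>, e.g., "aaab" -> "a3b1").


Input: 'eeeppppeeeeddd'
Operation: identify consecutive runs
Runs: 'eee' -> e3, 'pppp' -> p4, 'eeee' -> e4, 'ddd' -> d3
Encoded: e3p4e4d3


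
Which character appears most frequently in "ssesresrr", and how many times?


Input: 'ssesresrr'
Operation: tally each character
Counts: 'e':2, 'r':3, 's':4
Maximum: 's' appears 4 times


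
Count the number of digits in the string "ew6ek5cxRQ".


Input string: 'ew6ek5cxRQ'
Operation: count digit characters (0-9)
Scan: 'e', 'w', '6'(digit), 'e', 'k', '5'(digit), 'c', 'x', 'R', 'Q'
Digits found: 2
Result: 2


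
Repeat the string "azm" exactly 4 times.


Input string: 'azm'
Operation: repeat 4 times
Concatenation: 'azm' + 'azm' + 'azm' + 'azm'
Result: azmazmazmazm


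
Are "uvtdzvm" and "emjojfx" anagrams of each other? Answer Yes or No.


String 1: 'uvtdzvm' -> sorted: 'dmtuvvz'
String 2: 'emjojfx' -> sorted: 'efjjmox'
Compare sorted forms: 'dmtuvvz' != 'efjjmox'
Anagram: No


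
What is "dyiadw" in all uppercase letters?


Input string: 'dyiadw'
Operation: convert each letter to uppercase
Mapping: 'd'->'D', 'y'->'Y', 'i'->'I', 'a'->'A', 'd'->'D', 'w'->'W'
Result: DYIADW


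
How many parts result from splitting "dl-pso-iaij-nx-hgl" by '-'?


Input string: 'dl-pso-iaij-nx-hgl'
Delimiter: '-'
Split result: 'dl', 'pso', 'iaij', 'nx', 'hgl'
Number of parts: 5


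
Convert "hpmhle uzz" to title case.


Input string: 'hpmhle uzz'
Operation: capitalize first letter of each word
Word transformations: 'hpmhle'->'Hpmhle', 'uzz'->'Uzz'
Result: Hpmhle Uzz


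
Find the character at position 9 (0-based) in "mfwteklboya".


Input string: 'mfwteklboya'
Operation: get character at index 9
Index mapping: s[0]='m', s[1]='f', s[2]='w', s[3]='t', s[4]='e', s[5]='k', s[6]='l', s[7]='b', s[8]='o', s[9]='y'
Result: 'y'


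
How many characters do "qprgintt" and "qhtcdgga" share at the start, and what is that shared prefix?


String 1: 'qprgintt'
String 2: 'qhtcdgga'
Compare position by position:
pos 0: 'q' vs 'q' match
pos 1: 'p' vs 'h' differ -> stop
Longest common prefix: "q" (length 1)


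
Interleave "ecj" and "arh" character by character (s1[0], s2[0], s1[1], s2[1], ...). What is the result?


String 1: 'ecj'
String 2: 'arh'
Operation: alternate characters
Pairs: 'e'+'a', 'c'+'r', 'j'+'h'
Result: eacrjh


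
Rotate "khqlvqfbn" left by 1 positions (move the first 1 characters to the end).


Input: 'khqlvqfbn', shift = 1
Operation: split at index 1 and swap parts
Front part s[0:1] = 'k'
Back part s[1:] = 'hqlvqfbn'
Rotated = back + front = 'hqlvqfbn' + 'k'
Result: hqlvqfbnk


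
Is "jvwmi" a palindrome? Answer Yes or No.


Input string: 'jvwmi'
Reversed: 'imwvj'
Compare pairs: s[0]='j' vs s[4]='i' (mismatch), s[1]='v' vs s[3]='m' (mismatch)
Palindrome: No


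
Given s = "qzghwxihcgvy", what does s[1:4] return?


Input string: 'qzghwxihcgvy'
Operation: slice [1:4]
Extract characters: s[1]='z', s[2]='g', s[3]='h'
Result: zgh


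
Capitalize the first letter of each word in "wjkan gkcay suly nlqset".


Input string: 'wjkan gkcay suly nlqset'
Operation: capitalize first letter of each word
Word transformations: 'wjkan'->'Wjkan', 'gkcay'->'Gkcay', 'suly'->'Suly', 'nlqset'->'Nlqset'
Result: Wjkan Gkcay Suly Nlqset


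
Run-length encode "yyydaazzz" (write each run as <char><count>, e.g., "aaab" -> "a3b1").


Input: 'yyydaazzz'
Operation: identify consecutive runs
Runs: 'yyy' -> y3, 'd' -> d1, 'aa' -> a2, 'zzz' -> z3
Encoded: y3d1a2z3


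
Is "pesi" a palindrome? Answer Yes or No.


Input string: 'pesi'
Reversed: 'isep'
Compare pairs: s[0]='p' vs s[3]='i' (mismatch), s[1]='e' vs s[2]='s' (mismatch)
Palindrome: No


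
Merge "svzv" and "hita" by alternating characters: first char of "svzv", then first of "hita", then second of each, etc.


String 1: 'svzv'
String 2: 'hita'
Operation: alternate characters
Pairs: 's'+'h', 'v'+'i', 'z'+'t', 'v'+'a'
Result: shviztva


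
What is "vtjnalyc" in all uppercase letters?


Input string: 'vtjnalyc'
Operation: convert each letter to uppercase
Mapping: 'v'->'V', 't'->'T', 'j'->'J', 'n'->'N', 'a'->'A', 'l'->'L', 'y'->'Y', 'c'->'C'
Result: VTJNALYC


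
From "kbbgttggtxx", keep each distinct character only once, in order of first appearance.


Input: 'kbbgttggtxx'
Operation: keep first occurrence of each character
Scan: s[0]='k' new -> keep; s[1]='b' new -> keep; s[2]='b' seen -> skip; s[3]='g' new -> keep; s[4]='t' new -> keep; s[5]='t' seen -> skip; s[6]='g' seen -> skip; s[7]='g' seen -> skip; s[8]='t' seen -> skip; s[9]='x' new -> keep; s[10]='x' seen -> skip
Result: kbgtx


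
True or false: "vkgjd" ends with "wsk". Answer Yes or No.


Input string: 'vkgjd'
Suffix to check: 'wsk'
Last 3 characters of input: 'gjd'
Match: False
Result: No


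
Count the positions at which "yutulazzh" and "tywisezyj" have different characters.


String 1: 'yutulazzh'
String 2: 'tywisezyj'
Compare each position: pos 0: 'y'!='t', pos 1: 'u'!='y', pos 2: 't'!='w', pos 3: 'u'!='i', pos 4: 'l'!='s', pos 5: 'a'!='e', pos 6: 'z'=='z', pos 7: 'z'!='y', pos 8: 'h'!='j'
Differing positions: 8
Hamming distance: 8


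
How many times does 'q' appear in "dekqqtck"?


Input string: 'dekqqtck'
Target character: 'q'
Scan each position: s[3]='q', s[4]='q'
Matches found at indices: 3, 4
Total: 2


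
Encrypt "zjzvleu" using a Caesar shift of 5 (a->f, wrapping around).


Input: 'zjzvleu', shift = 5
Operation: for each letter, (position + 5) mod 26
Mapping: 'z'(25+5=30, 30 mod 26=4)->'e', 'j'(9+5=14)->'o', 'z'(25+5=30, 30 mod 26=4)->'e', 'v'(21+5=26, 26 mod 26=0)->'a', 'l'(11+5=16)->'q', 'e'(4+5=9)->'j', 'u'(20+5=25)->'z'
Result: eoeaqjz


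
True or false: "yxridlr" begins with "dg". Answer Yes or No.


Input string: 'yxridlr'
Prefix to check: 'dg'
First 2 characters of input: 'yx'
Match: False
Result: No


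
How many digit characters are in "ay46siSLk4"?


Input string: 'ay46siSLk4'
Operation: count digit characters (0-9)
Scan: 'a', 'y', '4'(digit), '6'(digit), 's', 'i', 'S', 'L', 'k', '4'(digit)
Digits found: 3
Result: 3


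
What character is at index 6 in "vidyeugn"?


Input string: 'vidyeugn'
Operation: get character at index 6
Index mapping: s[0]='v', s[1]='i', s[2]='d', s[3]='y', s[4]='e', s[5]='u', s[6]='g'
Result: 'g'


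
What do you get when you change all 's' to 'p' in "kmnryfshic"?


Input string: 'kmnryfshic'
Operation: replace 's' with 'p'
Positions of 's': 6
After replacement: kmnryfphic


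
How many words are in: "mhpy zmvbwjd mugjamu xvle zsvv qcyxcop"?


Input string: 'mhpy zmvbwjd mugjamu xvle zsvv qcyxcop'
Operation: split by spaces
Words found: 'mhpy', 'zmvbwjd', 'mugjamu', 'xvle', 'zsvv', 'qcyxcop'
Word count: 6


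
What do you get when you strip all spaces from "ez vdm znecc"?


Input string: 'ez vdm znecc'
Operation: remove all spaces
Words: 'ez', 'vdm', 'znecc'
Join without spaces: ezvdmznecc


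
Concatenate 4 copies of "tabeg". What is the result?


Input string: 'tabeg'
Operation: repeat 4 times
Concatenation: 'tabeg' + 'tabeg' + 'tabeg' + 'tabeg'
Result: tabegtabegtabegtabeg


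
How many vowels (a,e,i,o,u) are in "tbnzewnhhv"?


Input string: 'tbnzewnhhv'
Operation: count vowels (a, e, i, o, u)
Scan: s[0]='t', s[1]='b', s[2]='n', s[3]='z', s[4]='e' (vowel), s[5]='w', s[6]='n', s[7]='h', s[8]='h', s[9]='v'
Vowels found: 1
Result: 1


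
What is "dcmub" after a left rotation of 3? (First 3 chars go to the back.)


Input: 'dcmub', shift = 3
Operation: split at index 3 and swap parts
Front part s[0:3] = 'dcm'
Back part s[3:] = 'ub'
Rotated = back + front = 'ub' + 'dcm'
Result: ubdcm


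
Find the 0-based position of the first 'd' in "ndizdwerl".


Input string: 'ndizdwerl'
Target: 'd'
Scanning left to right: s[0]='n', s[1]='d'
First match at index: 1


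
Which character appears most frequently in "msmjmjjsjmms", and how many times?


Input: 'msmjmjjsjmms'
Operation: tally each character
Counts: 'j':4, 'm':5, 's':3
Maximum: 'm' appears 5 times


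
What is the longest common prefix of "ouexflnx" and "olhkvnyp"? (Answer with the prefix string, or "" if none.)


String 1: 'ouexflnx'
String 2: 'olhkvnyp'
Compare position by position:
pos 0: 'o' vs 'o' match
pos 1: 'u' vs 'l' differ -> stop
Longest common prefix: "o" (length 1)


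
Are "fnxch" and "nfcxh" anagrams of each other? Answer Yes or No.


String 1: 'fnxch' -> sorted: 'cfhnx'
String 2: 'nfcxh' -> sorted: 'cfhnx'
Compare sorted forms: 'cfhnx' == 'cfhnx'
Anagram: Yes


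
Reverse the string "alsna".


Input string: 'alsna'
Operation: reverse character order
Original order: 'a' -> 'l' -> 's' -> 'n' -> 'a'
Reversed order: 'a' -> 'n' -> 's' -> 'l' -> 'a'
Result: ansla


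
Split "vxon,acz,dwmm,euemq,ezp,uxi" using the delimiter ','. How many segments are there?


Input string: 'vxon,acz,dwmm,euemq,ezp,uxi'
Delimiter: ','
Split result: 'vxon', 'acz', 'dwmm', 'euemq', 'ezp', 'uxi'
Number of parts: 6


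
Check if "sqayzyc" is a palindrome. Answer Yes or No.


Input string: 'sqayzyc'
Reversed: 'cyzyaqs'
Compare pairs: s[0]='s' vs s[6]='c' (mismatch), s[1]='q' vs s[5]='y' (mismatch), s[2]='a' vs s[4]='z' (mismatch)
Palindrome: No


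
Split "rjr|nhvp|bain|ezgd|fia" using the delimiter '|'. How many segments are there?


Input string: 'rjr|nhvp|bain|ezgd|fia'
Delimiter: '|'
Split result: 'rjr', 'nhvp', 'bain', 'ezgd', 'fia'
Number of parts: 5


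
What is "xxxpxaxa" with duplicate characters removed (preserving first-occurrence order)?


Input: 'xxxpxaxa'
Operation: keep first occurrence of each character
Scan: s[0]='x' new -> keep; s[1]='x' seen -> skip; s[2]='x' seen -> skip; s[3]='p' new -> keep; s[4]='x' seen -> skip; s[5]='a' new -> keep; s[6]='x' seen -> skip; s[7]='a' seen -> skip
Result: xpa


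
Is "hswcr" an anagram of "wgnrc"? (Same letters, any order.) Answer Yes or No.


String 1: 'wgnrc' -> sorted: 'cgnrw'
String 2: 'hswcr' -> sorted: 'chrsw'
Compare sorted forms: 'cgnrw' != 'chrsw'
Anagram: No


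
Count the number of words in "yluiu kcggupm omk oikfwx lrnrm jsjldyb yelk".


Input string: 'yluiu kcggupm omk oikfwx lrnrm jsjldyb yelk'
Operation: split by spaces
Words found: 'yluiu', 'kcggupm', 'omk', 'oikfwx', 'lrnrm', 'jsjldyb', 'yelk'
Word count: 7


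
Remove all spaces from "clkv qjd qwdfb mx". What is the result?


Input string: 'clkv qjd qwdfb mx'
Operation: remove all spaces
Words: 'clkv', 'qjd', 'qwdfb', 'mx'
Join without spaces: clkvqjdqwdfbmx


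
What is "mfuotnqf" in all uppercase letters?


Input string: 'mfuotnqf'
Operation: convert each letter to uppercase
Mapping: 'm'->'M', 'f'->'F', 'u'->'U', 'o'->'O', 't'->'T', 'n'->'N', 'q'->'Q', 'f'->'F'
Result: MFUOTNQF


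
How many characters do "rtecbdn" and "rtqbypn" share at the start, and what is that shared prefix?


String 1: 'rtecbdn'
String 2: 'rtqbypn'
Compare position by position:
pos 0: 'r' vs 'r' match
pos 1: 't' vs 't' match
pos 2: 'e' vs 'q' differ -> stop
Longest common prefix: "rt" (length 2)


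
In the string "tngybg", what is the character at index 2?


Input string: 'tngybg'
Operation: get character at index 2
Index mapping: s[0]='t', s[1]='n', s[2]='g'
Result: 'g'


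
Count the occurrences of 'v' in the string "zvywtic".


Input string: 'zvywtic'
Target character: 'v'
Scan each position: s[1]='v'
Matches found at indices: 1
Total: 1


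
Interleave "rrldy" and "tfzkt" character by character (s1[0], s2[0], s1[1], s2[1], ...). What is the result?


String 1: 'rrldy'
String 2: 'tfzkt'
Operation: alternate characters
Pairs: 'r'+'t', 'r'+'f', 'l'+'z', 'd'+'k', 'y'+'t'
Result: rtrflzdkyt


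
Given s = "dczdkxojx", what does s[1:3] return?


Input string: 'dczdkxojx'
Operation: slice [1:3]
Extract characters: s[1]='c', s[2]='z'
Result: cz


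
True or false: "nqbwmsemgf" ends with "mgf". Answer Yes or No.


Input string: 'nqbwmsemgf'
Suffix to check: 'mgf'
Last 3 characters of input: 'mgf'
Match: True
Result: Yes


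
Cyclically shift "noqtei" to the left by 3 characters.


Input: 'noqtei', shift = 3
Operation: split at index 3 and swap parts
Front part s[0:3] = 'noq'
Back part s[3:] = 'tei'
Rotated = back + front = 'tei' + 'noq'
Result: teinoq


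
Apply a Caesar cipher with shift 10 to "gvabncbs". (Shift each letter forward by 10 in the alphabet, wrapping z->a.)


Input: 'gvabncbs', shift = 10
Operation: for each letter, (position + 10) mod 26
Mapping: 'g'(6+10=16)->'q', 'v'(21+10=31, 31 mod 26=5)->'f', 'a'(0+10=10)->'k', 'b'(1+10=11)->'l', 'n'(13+10=23)->'x', 'c'(2+10=12)->'m', 'b'(1+10=11)->'l', 's'(18+10=28, 28 mod 26=2)->'c'
Result: qfklxmlc


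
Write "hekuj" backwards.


Input string: 'hekuj'
Operation: reverse character order
Original order: 'h' -> 'e' -> 'k' -> 'u' -> 'j'
Reversed order: 'j' -> 'u' -> 'k' -> 'e' -> 'h'
Result: jukeh


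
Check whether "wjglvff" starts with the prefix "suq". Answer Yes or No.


Input string: 'wjglvff'
Prefix to check: 'suq'
First 3 characters of input: 'wjg'
Match: False
Result: No


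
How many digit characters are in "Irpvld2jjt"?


Input string: 'Irpvld2jjt'
Operation: count digit characters (0-9)
Scan: 'I', 'r', 'p', 'v', 'l', 'd', '2'(digit), 'j', 'j', 't'
Digits found: 1
Result: 1


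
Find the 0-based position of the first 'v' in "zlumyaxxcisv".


Input string: 'zlumyaxxcisv'
Target: 'v'
Scanning left to right: s[0]='z', s[1]='l', s[2]='u', s[3]='m', s[4]='y', s[5]='a', s[6]='x', s[7]='x', s[8]='c', s[9]='i', s[10]='s', s[11]='v'
First match at index: 11


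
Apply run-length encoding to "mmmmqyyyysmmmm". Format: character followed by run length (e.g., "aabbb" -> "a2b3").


Input: 'mmmmqyyyysmmmm'
Operation: identify consecutive runs
Runs: 'mmmm' -> m4, 'q' -> q1, 'yyyy' -> y4, 's' -> s1, 'mmmm' -> m4
Encoded: m4q1y4s1m4


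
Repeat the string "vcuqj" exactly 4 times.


Input string: 'vcuqj'
Operation: repeat 4 times
Concatenation: 'vcuqj' + 'vcuqj' + 'vcuqj' + 'vcuqj'
Result: vcuqjvcuqjvcuqjvcuqj


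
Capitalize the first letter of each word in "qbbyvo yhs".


Input string: 'qbbyvo yhs'
Operation: capitalize first letter of each word
Word transformations: 'qbbyvo'->'Qbbyvo', 'yhs'->'Yhs'
Result: Qbbyvo Yhs


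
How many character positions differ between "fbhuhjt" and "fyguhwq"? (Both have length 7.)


String 1: 'fbhuhjt'
String 2: 'fyguhwq'
Compare each position: pos 0: 'f'=='f', pos 1: 'b'!='y', pos 2: 'h'!='g', pos 3: 'u'=='u', pos 4: 'h'=='h', pos 5: 'j'!='w', pos 6: 't'!='q'
Differing positions: 4
Hamming distance: 4


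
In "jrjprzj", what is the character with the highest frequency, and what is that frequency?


Input: 'jrjprzj'
Operation: tally each character
Counts: 'j':3, 'p':1, 'r':2, 'z':1
Maximum: 'j' appears 3 times


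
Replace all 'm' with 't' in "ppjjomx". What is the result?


Input string: 'ppjjomx'
Operation: replace 'm' with 't'
Positions of 'm': 5
After replacement: ppjjotx


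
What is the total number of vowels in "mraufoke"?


Input string: 'mraufoke'
Operation: count vowels (a, e, i, o, u)
Scan: s[0]='m', s[1]='r', s[2]='a' (vowel), s[3]='u' (vowel), s[4]='f', s[5]='o' (vowel), s[6]='k', s[7]='e' (vowel)
Vowels found: 4
Result: 4


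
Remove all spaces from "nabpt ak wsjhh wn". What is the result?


Input string: 'nabpt ak wsjhh wn'
Operation: remove all spaces
Words: 'nabpt', 'ak', 'wsjhh', 'wn'
Join without spaces: nabptakwsjhhwn


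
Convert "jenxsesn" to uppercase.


Input string: 'jenxsesn'
Operation: convert each letter to uppercase
Mapping: 'j'->'J', 'e'->'E', 'n'->'N', 'x'->'X', 's'->'S', 'e'->'E', 's'->'S', 'n'->'N'
Result: JENXSESN


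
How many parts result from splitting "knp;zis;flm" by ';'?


Input string: 'knp;zis;flm'
Delimiter: ';'
Split result: 'knp', 'zis', 'flm'
Number of parts: 3


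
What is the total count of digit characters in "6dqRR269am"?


Input string: '6dqRR269am'
Operation: count digit characters (0-9)
Scan: '6'(digit), 'd', 'q', 'R', 'R', '2'(digit), '6'(digit), '9'(digit), 'a', 'm'
Digits found: 4
Result: 4


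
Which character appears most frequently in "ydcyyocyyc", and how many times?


Input: 'ydcyyocyyc'
Operation: tally each character
Counts: 'c':3, 'd':1, 'o':1, 'y':5
Maximum: 'y' appears 5 times


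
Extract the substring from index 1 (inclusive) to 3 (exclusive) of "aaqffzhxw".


Input string: 'aaqffzhxw'
Operation: slice [1:3]
Extract characters: s[1]='a', s[2]='q'
Result: aq


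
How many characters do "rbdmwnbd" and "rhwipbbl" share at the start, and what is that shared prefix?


String 1: 'rbdmwnbd'
String 2: 'rhwipbbl'
Compare position by position:
pos 0: 'r' vs 'r' match
pos 1: 'b' vs 'h' differ -> stop
Longest common prefix: "r" (length 1)


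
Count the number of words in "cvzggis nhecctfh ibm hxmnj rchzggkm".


Input string: 'cvzggis nhecctfh ibm hxmnj rchzggkm'
Operation: split by spaces
Words found: 'cvzggis', 'nhecctfh', 'ibm', 'hxmnj', 'rchzggkm'
Word count: 5


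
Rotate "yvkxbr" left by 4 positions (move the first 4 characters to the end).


Input: 'yvkxbr', shift = 4
Operation: split at index 4 and swap parts
Front part s[0:4] = 'yvkx'
Back part s[4:] = 'br'
Rotated = back + front = 'br' + 'yvkx'
Result: bryvkx


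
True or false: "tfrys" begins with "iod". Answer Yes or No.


Input string: 'tfrys'
Prefix to check: 'iod'
First 3 characters of input: 'tfr'
Match: False
Result: No


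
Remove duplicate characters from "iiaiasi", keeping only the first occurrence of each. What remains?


Input: 'iiaiasi'
Operation: keep first occurrence of each character
Scan: s[0]='i' new -> keep; s[1]='i' seen -> skip; s[2]='a' new -> keep; s[3]='i' seen -> skip; s[4]='a' seen -> skip; s[5]='s' new -> keep; s[6]='i' seen -> skip
Result: ias


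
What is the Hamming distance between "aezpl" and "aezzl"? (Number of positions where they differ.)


String 1: 'aezpl'
String 2: 'aezzl'
Compare each position: pos 0: 'a'=='a', pos 1: 'e'=='e', pos 2: 'z'=='z', pos 3: 'p'!='z', pos 4: 'l'=='l'
Differing positions: 1
Hamming distance: 1


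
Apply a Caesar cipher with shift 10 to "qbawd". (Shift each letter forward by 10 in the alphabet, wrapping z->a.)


Input: 'qbawd', shift = 10
Operation: for each letter, (position + 10) mod 26
Mapping: 'q'(16+10=26, 26 mod 26=0)->'a', 'b'(1+10=11)->'l', 'a'(0+10=10)->'k', 'w'(22+10=32, 32 mod 26=6)->'g', 'd'(3+10=13)->'n'
Result: alkgn


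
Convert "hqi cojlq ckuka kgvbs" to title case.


Input string: 'hqi cojlq ckuka kgvbs'
Operation: capitalize first letter of each word
Word transformations: 'hqi'->'Hqi', 'cojlq'->'Cojlq', 'ckuka'->'Ckuka', 'kgvbs'->'Kgvbs'
Result: Hqi Cojlq Ckuka Kgvbs


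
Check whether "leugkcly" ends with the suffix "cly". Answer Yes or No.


Input string: 'leugkcly'
Suffix to check: 'cly'
Last 3 characters of input: 'cly'
Match: True
Result: Yes


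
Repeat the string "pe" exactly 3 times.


Input string: 'pe'
Operation: repeat 3 times
Concatenation: 'pe' + 'pe' + 'pe'
Result: pepepe


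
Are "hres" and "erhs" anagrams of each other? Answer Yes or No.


String 1: 'hres' -> sorted: 'ehrs'
String 2: 'erhs' -> sorted: 'ehrs'
Compare sorted forms: 'ehrs' == 'ehrs'
Anagram: Yes


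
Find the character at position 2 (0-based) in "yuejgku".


Input string: 'yuejgku'
Operation: get character at index 2
Index mapping: s[0]='y', s[1]='u', s[2]='e'
Result: 'e'


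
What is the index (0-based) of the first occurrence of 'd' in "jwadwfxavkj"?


Input string: 'jwadwfxavkj'
Target: 'd'
Scanning left to right: s[0]='j', s[1]='w', s[2]='a', s[3]='d'
First match at index: 3


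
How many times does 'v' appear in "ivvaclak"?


Input string: 'ivvaclak'
Target character: 'v'
Scan each position: s[1]='v', s[2]='v'
Matches found at indices: 1, 2
Total: 2


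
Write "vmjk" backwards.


Input string: 'vmjk'
Operation: reverse character order
Original order: 'v' -> 'm' -> 'j' -> 'k'
Reversed order: 'k' -> 'j' -> 'm' -> 'v'
Result: kjmv


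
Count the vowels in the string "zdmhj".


Input string: 'zdmhj'
Operation: count vowels (a, e, i, o, u)
Scan: s[0]='z', s[1]='d', s[2]='m', s[3]='h', s[4]='j'
Vowels found: 0
Result: 0


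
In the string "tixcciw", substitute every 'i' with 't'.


Input string: 'tixcciw'
Operation: replace 'i' with 't'
Positions of 'i': 1, 5
After replacement: ttxcctw


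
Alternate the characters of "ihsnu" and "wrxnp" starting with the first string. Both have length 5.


String 1: 'ihsnu'
String 2: 'wrxnp'
Operation: alternate characters
Pairs: 'i'+'w', 'h'+'r', 's'+'x', 'n'+'n', 'u'+'p'
Result: iwhrsxnnup


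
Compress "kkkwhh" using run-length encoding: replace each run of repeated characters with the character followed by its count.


Input: 'kkkwhh'
Operation: identify consecutive runs
Runs: 'kkk' -> k3, 'w' -> w1, 'hh' -> h2
Encoded: k3w1h2


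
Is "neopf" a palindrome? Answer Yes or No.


Input string: 'neopf'
Reversed: 'fpoen'
Compare pairs: s[0]='n' vs s[4]='f' (mismatch), s[1]='e' vs s[3]='p' (mismatch)
Palindrome: No


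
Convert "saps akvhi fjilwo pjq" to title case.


Input string: 'saps akvhi fjilwo pjq'
Operation: capitalize first letter of each word
Word transformations: 'saps'->'Saps', 'akvhi'->'Akvhi', 'fjilwo'->'Fjilwo', 'pjq'->'Pjq'
Result: Saps Akvhi Fjilwo Pjq


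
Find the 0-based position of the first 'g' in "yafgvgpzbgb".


Input string: 'yafgvgpzbgb'
Target: 'g'
Scanning left to right: s[0]='y', s[1]='a', s[2]='f', s[3]='g'
First match at index: 3


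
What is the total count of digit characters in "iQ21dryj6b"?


Input string: 'iQ21dryj6b'
Operation: count digit characters (0-9)
Scan: 'i', 'Q', '2'(digit), '1'(digit), 'd', 'r', 'y', 'j', '6'(digit), 'b'
Digits found: 3
Result: 3


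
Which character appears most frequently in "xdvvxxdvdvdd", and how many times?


Input: 'xdvvxxdvdvdd'
Operation: tally each character
Counts: 'd':5, 'v':4, 'x':3
Maximum: 'd' appears 5 times


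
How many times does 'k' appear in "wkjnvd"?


Input string: 'wkjnvd'
Target character: 'k'
Scan each position: s[1]='k'
Matches found at indices: 1
Total: 1


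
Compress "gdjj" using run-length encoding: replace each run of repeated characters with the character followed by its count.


Input: 'gdjj'
Operation: identify consecutive runs
Runs: 'g' -> g1, 'd' -> d1, 'jj' -> j2
Encoded: g1d1j2


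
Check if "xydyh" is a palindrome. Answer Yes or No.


Input string: 'xydyh'
Reversed: 'hydyx'
Compare pairs: s[0]='x' vs s[4]='h' (mismatch), s[1]='y' vs s[3]='y' (match)
Palindrome: No


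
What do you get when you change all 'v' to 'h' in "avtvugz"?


Input string: 'avtvugz'
Operation: replace 'v' with 'h'
Positions of 'v': 1, 3
After replacement: ahthugz


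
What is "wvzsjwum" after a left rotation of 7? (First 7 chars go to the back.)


Input: 'wvzsjwum', shift = 7
Operation: split at index 7 and swap parts
Front part s[0:7] = 'wvzsjwu'
Back part s[7:] = 'm'
Rotated = back + front = 'm' + 'wvzsjwu'
Result: mwvzsjwu


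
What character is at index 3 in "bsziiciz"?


Input string: 'bsziiciz'
Operation: get character at index 3
Index mapping: s[0]='b', s[1]='s', s[2]='z', s[3]='i'
Result: 'i'


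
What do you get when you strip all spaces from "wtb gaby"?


Input string: 'wtb gaby'
Operation: remove all spaces
Words: 'wtb', 'gaby'
Join without spaces: wtbgaby


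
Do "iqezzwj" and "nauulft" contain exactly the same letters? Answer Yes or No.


String 1: 'iqezzwj' -> sorted: 'eijqwzz'
String 2: 'nauulft' -> sorted: 'aflntuu'
Compare sorted forms: 'eijqwzz' != 'aflntuu'
Anagram: No


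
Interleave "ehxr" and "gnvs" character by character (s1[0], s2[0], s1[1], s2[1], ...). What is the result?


String 1: 'ehxr'
String 2: 'gnvs'
Operation: alternate characters
Pairs: 'e'+'g', 'h'+'n', 'x'+'v', 'r'+'s'
Result: eghnxvrs


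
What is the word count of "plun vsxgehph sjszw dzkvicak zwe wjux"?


Input string: 'plun vsxgehph sjszw dzkvicak zwe wjux'
Operation: split by spaces
Words found: 'plun', 'vsxgehph', 'sjszw', 'dzkvicak', 'zwe', 'wjux'
Word count: 6


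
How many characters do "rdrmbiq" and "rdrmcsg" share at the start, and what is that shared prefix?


String 1: 'rdrmbiq'
String 2: 'rdrmcsg'
Compare position by position:
pos 0: 'r' vs 'r' match
pos 1: 'd' vs 'd' match
pos 2: 'r' vs 'r' match
pos 3: 'm' vs 'm' match
pos 4: 'b' vs 'c' differ -> stop
Longest common prefix: "rdrm" (length 4)


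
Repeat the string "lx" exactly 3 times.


Input string: 'lx'
Operation: repeat 3 times
Concatenation: 'lx' + 'lx' + 'lx'
Result: lxlxlx


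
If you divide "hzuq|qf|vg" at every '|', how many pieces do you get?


Input string: 'hzuq|qf|vg'
Delimiter: '|'
Split result: 'hzuq', 'qf', 'vg'
Number of parts: 3


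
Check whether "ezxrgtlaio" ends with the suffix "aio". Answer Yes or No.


Input string: 'ezxrgtlaio'
Suffix to check: 'aio'
Last 3 characters of input: 'aio'
Match: True
Result: Yes


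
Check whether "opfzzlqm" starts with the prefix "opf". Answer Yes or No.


Input string: 'opfzzlqm'
Prefix to check: 'opf'
First 3 characters of input: 'opf'
Match: True
Result: Yes
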